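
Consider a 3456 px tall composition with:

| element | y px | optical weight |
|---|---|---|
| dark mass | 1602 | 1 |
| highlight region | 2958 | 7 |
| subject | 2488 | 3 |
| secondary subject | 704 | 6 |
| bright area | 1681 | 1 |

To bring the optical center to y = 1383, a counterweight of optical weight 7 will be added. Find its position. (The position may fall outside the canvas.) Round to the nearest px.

y ≈ -157

With the counterweight, Σw becomes 1 + 7 + 3 + 6 + 1 + 7 = 25.
Along y: (35677 + 7·y) / 25 = 1383 (existing moment 1·1602 + 7·2958 + 3·2488 + 6·704 + 1·1681 = 35677) ⇒ y = (34575 − 35677) / 7 ≈ -157.43.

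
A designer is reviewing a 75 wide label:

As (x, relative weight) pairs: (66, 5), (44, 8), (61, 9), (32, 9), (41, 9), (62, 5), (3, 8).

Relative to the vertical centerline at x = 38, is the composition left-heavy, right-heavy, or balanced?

right-heavy

Total weight = 5 + 8 + 9 + 9 + 9 + 5 + 8 = 53.
Σw·x = 2222; x̄ = 2222/53 ≈ 41.92.
41.9 vs midline 38 → right-heavy.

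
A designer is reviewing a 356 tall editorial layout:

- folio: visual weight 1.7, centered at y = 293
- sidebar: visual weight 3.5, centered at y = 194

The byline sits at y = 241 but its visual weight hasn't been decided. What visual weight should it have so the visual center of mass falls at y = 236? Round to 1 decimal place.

w ≈ 10.0

Known weights sum to 1.7 + 3.5 = 5.2; their moment is 1.7·293 + 3.5·194 = 1177.1.
Balance at y = 236 requires (1177.1 + w·241) / (5.2 + w) = 236.
So w = (236·5.2 − 1177.1)/(241 − 236) = 50.1/5 ≈ 10.02.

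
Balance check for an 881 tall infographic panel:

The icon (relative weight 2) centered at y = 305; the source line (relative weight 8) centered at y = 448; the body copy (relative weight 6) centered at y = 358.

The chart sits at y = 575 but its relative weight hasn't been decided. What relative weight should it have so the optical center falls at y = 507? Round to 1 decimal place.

w ≈ 26.0

Existing Σw = 16 (2 + 8 + 6); existing moment 2·305 + 8·448 + 6·358 = 6342.
Balance at y = 507 requires (6342 + w·575) / (16 + w) = 507.
So w = (507·16 − 6342)/(575 − 507) = 1770/68 ≈ 26.03.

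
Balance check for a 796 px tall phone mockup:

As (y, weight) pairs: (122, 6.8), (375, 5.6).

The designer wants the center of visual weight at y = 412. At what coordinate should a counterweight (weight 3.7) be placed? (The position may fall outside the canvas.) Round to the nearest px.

After adding the counterweight, total weight = 6.8 + 5.6 + 3.7 = 16.1.
y: target moment 16.1×412 = 6633.2; current 6.8·122 + 5.6·375 = 2929.6; the counterweight supplies 3703.6, so y = 3703.6/3.7 ≈ 1000.97.

y ≈ 1001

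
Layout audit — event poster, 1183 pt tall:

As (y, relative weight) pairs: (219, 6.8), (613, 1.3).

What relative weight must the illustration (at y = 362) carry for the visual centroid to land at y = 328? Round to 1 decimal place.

Existing Σw = 8.1 (6.8 + 1.3); existing moment 6.8·219 + 1.3·613 = 2286.1.
For the centroid to hit 328: (2286.1 + w·362) / (8.1 + w) = 328.
Solving: w = (328·8.1 − 2286.1) / (362 − 328) = 370.7 / 34 ≈ 10.90.

w ≈ 10.9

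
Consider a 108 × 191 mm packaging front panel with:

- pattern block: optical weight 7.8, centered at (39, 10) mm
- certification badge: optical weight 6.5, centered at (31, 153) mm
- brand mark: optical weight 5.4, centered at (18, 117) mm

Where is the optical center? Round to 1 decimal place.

Weights sum to 7.8 + 6.5 + 5.4 = 19.7.
Σw·x = 7.8·39 + 6.5·31 + 5.4·18 = 602.9, so x̄ = 602.9/19.7 ≈ 30.60.
Σw·y = 7.8·10 + 6.5·153 + 5.4·117 = 1704.3, so ȳ = 1704.3/19.7 ≈ 86.51.

(30.6, 86.5)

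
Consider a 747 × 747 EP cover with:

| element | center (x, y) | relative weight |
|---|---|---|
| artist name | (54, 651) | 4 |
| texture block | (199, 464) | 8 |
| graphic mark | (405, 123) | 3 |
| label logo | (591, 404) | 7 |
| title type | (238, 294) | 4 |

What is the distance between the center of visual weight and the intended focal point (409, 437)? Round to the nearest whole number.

Σw = 4 + 8 + 3 + 7 + 4 = 26.
Σw·x = 4·54 + 8·199 + 3·405 + 7·591 + 4·238 = 8112, so x̄ = 8112/26 ≈ 312.00.
Σw·y = 4·651 + 8·464 + 3·123 + 7·404 + 4·294 = 10689, so ȳ = 10689/26 ≈ 411.12.
Offset from (409, 437): Δx ≈ -97.00, Δy ≈ -25.88; distance = √(Δx² + Δy²) ≈ 100.39.

≈ 100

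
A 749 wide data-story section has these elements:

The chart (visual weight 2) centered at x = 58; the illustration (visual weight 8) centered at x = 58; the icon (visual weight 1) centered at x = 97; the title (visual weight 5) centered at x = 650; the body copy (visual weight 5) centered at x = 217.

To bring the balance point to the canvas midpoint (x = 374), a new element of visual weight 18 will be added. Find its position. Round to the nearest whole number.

With the new element, Σw becomes 2 + 8 + 1 + 5 + 5 + 18 = 39.
x: target moment 39×374 = 14586; current 2·58 + 8·58 + 1·97 + 5·650 + 5·217 = 5012; the new element supplies 9574, so x = 9574/18 ≈ 531.89.

x ≈ 532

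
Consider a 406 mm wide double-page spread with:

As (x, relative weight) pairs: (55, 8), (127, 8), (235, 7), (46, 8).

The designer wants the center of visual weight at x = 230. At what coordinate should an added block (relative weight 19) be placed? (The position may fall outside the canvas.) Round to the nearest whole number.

x ≈ 423

New total weight: (8 + 8 + 7 + 8) + 19 = 50.
x: need Σw·x = 50·230 = 11500. Existing = 8·55 + 8·127 + 7·235 + 8·46 = 3469. Remainder 8031 / 19 ≈ 422.68.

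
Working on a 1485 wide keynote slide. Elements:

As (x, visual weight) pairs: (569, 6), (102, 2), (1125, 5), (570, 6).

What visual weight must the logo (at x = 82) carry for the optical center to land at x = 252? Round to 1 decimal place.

w ≈ 46.3

Fixed elements: Σw = 6 + 2 + 5 + 6 = 19, Σw·x = 6·569 + 2·102 + 5·1125 + 6·570 = 12663.
Balance at x = 252 requires (12663 + w·82) / (19 + w) = 252.
So w = (252·19 − 12663)/(82 − 252) = -7875/-170 ≈ 46.32.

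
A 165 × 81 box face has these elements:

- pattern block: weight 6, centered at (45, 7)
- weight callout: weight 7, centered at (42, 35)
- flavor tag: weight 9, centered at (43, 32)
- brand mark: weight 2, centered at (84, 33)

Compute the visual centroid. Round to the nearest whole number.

(47, 27)

Σw = 6 + 7 + 9 + 2 = 24.
Σw·x = 6·45 + 7·42 + 9·43 + 2·84 = 1119, so x̄ = 1119/24 ≈ 46.62.
Σw·y = 6·7 + 7·35 + 9·32 + 2·33 = 641, so ȳ = 641/24 ≈ 26.71.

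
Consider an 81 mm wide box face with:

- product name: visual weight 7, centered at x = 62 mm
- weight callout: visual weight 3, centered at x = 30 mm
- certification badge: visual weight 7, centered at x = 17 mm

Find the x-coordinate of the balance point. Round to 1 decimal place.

x ≈ 37.8

Weights sum to 7 + 3 + 7 = 17.
Σw·x = 7·62 + 3·30 + 7·17 = 643, so x̄ = 643/17 ≈ 37.82.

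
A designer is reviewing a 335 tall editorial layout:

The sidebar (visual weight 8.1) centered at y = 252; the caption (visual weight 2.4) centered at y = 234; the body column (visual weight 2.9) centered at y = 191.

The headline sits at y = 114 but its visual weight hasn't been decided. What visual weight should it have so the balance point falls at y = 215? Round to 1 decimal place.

w ≈ 2.7

Fixed elements: Σw = 8.1 + 2.4 + 2.9 = 13.4, Σw·y = 8.1·252 + 2.4·234 + 2.9·191 = 3156.7.
For the centroid to hit 215: (3156.7 + w·114) / (13.4 + w) = 215.
So w = (215·13.4 − 3156.7)/(114 − 215) = -275.7/-101 ≈ 2.73.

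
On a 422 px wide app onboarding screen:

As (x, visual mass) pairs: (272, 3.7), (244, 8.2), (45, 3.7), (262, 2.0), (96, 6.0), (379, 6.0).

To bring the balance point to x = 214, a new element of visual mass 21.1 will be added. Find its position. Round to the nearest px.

With the new element, Σw becomes 3.7 + 8.2 + 3.7 + 2.0 + 6.0 + 6.0 + 21.1 = 50.7.
Along x: (6547.7 + 21.1·x) / 50.7 = 214 (existing moment 3.7·272 + 8.2·244 + 3.7·45 + 2.0·262 + 6.0·96 + 6.0·379 = 6547.7) ⇒ x = (10849.8 − 6547.7) / 21.1 ≈ 203.89.

x ≈ 204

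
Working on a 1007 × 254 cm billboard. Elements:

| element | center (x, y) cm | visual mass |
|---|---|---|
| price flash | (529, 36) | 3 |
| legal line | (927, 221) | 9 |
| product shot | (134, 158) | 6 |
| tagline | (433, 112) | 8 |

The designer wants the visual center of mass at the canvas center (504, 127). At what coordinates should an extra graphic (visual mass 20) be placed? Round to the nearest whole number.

New total weight: (3 + 9 + 6 + 8) + 20 = 46.
Along x: (14198 + 20·x) / 46 = 504 (existing moment 3·529 + 9·927 + 6·134 + 8·433 = 14198) ⇒ x = (23184 − 14198) / 20 ≈ 449.30.
Along y: (3941 + 20·y) / 46 = 127 (existing moment 3·36 + 9·221 + 6·158 + 8·112 = 3941) ⇒ y = (5842 − 3941) / 20 ≈ 95.05.

(449, 95)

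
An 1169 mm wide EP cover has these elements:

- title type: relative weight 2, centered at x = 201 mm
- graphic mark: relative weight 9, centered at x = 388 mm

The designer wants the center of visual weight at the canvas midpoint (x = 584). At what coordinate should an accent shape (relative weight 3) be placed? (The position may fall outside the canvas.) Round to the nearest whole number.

x ≈ 1427

After adding the accent shape, total weight = 2 + 9 + 3 = 14.
Along x: (3894 + 3·x) / 14 = 584 (existing moment 2·201 + 9·388 = 3894) ⇒ x = (8176 − 3894) / 3 ≈ 1427.33.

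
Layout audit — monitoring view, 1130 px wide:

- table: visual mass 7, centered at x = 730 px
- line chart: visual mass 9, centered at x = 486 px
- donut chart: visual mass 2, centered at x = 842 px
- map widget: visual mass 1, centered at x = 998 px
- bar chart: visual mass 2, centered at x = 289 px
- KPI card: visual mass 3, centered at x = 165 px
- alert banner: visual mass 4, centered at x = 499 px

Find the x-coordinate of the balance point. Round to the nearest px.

Weights sum to 7 + 9 + 2 + 1 + 2 + 3 + 4 = 28.
x: (7·730 + 9·486 + 2·842 + 1·998 + 2·289 + 3·165 + 4·499) / 28 = 15235 / 28 ≈ 544.11

x ≈ 544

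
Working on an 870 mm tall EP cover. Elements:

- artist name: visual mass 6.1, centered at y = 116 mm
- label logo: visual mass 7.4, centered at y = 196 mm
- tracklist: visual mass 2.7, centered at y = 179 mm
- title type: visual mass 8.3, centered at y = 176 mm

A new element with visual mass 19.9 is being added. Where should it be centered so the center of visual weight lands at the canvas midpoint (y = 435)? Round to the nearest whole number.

y ≈ 764

New total weight: (6.1 + 7.4 + 2.7 + 8.3) + 19.9 = 44.4.
Along y: (4102.1 + 19.9·y) / 44.4 = 435 (existing moment 6.1·116 + 7.4·196 + 2.7·179 + 8.3·176 = 4102.1) ⇒ y = (19314.0 − 4102.1) / 19.9 ≈ 764.42.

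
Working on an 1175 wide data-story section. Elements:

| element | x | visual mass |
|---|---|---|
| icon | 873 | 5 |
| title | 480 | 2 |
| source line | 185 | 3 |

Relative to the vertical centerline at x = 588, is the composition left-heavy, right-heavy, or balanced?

Weights sum to 5 + 2 + 3 = 10.
Σw·x = 5·873 + 2·480 + 3·185 = 5880, so x̄ = 5880/10 ≈ 588.00.
The centroid 588.00 matches the midline at 588, so the layout is balanced.

balanced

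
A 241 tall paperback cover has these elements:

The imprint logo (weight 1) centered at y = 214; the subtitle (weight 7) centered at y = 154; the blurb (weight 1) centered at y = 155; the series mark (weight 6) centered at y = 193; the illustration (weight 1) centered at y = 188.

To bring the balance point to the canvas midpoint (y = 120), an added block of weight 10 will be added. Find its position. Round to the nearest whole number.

After adding the added block, total weight = 1 + 7 + 1 + 6 + 1 + 10 = 26.
y: target moment 26×120 = 3120; current 1·214 + 7·154 + 1·155 + 6·193 + 1·188 = 2793; the added block supplies 327, so y = 327/10 ≈ 32.70.

y ≈ 33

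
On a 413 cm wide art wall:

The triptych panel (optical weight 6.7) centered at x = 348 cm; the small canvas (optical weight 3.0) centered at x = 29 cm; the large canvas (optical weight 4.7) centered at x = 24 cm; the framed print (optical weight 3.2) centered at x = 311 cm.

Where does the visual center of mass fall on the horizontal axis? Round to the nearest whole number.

x ≈ 200

Weights sum to 6.7 + 3.0 + 4.7 + 3.2 = 17.6.
x: (6.7·348 + 3.0·29 + 4.7·24 + 3.2·311) / 17.6 = 3526.6 / 17.6 ≈ 200.37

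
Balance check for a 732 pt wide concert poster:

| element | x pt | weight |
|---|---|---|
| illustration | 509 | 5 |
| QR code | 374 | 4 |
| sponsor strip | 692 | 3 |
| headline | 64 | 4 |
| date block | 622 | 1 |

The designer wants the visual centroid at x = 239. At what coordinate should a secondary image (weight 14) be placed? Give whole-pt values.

x ≈ 30

With the secondary image, Σw becomes 5 + 4 + 3 + 4 + 1 + 14 = 31.
Along x: (6995 + 14·x) / 31 = 239 (existing moment 5·509 + 4·374 + 3·692 + 4·64 + 1·622 = 6995) ⇒ x = (7409 − 6995) / 14 ≈ 29.57.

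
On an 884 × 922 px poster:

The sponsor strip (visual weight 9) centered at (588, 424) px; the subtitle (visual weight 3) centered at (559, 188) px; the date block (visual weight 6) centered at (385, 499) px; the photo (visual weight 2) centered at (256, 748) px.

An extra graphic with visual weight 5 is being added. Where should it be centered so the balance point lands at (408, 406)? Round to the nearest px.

With the extra graphic, Σw becomes 9 + 3 + 6 + 2 + 5 = 25.
Along x: (9791 + 5·x) / 25 = 408 (existing moment 9·588 + 3·559 + 6·385 + 2·256 = 9791) ⇒ x = (10200 − 9791) / 5 ≈ 81.80.
Along y: (8870 + 5·y) / 25 = 406 (existing moment 9·424 + 3·188 + 6·499 + 2·748 = 8870) ⇒ y = (10150 − 8870) / 5 ≈ 256.00.

(82, 256)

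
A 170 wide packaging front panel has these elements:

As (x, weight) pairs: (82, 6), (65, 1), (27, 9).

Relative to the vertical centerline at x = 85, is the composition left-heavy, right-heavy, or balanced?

Σw = 6 + 1 + 9 = 16.
Σw·x = 6·82 + 1·65 + 9·27 = 800, so x̄ = 800/16 ≈ 50.00.
50.0 lies left of the midline 85, so the layout is left-heavy.

left-heavy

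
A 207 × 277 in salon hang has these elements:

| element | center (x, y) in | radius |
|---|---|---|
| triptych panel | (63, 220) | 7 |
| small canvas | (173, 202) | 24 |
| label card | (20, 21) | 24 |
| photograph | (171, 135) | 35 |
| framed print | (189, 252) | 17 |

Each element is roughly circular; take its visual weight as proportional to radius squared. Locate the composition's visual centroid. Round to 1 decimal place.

Weights ∝ r²: triptych panel 7² = 49, small canvas 24² = 576, label card 24² = 576, photograph 35² = 1225, framed print 17² = 289; Σw = 2715.
x: (49·63 + 576·173 + 576·20 + 1225·171 + 289·189) / 2715 = 378351 / 2715 ≈ 139.36
y: (49·220 + 576·202 + 576·21 + 1225·135 + 289·252) / 2715 = 377431 / 2715 ≈ 139.02

(139.4, 139.0)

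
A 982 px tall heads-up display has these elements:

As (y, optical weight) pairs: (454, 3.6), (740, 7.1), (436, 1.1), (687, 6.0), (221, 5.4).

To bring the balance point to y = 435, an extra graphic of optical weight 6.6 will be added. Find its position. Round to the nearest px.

New total weight: (3.6 + 7.1 + 1.1 + 6.0 + 5.4) + 6.6 = 29.8.
Along y: (12683.4 + 6.6·y) / 29.8 = 435 (existing moment 3.6·454 + 7.1·740 + 1.1·436 + 6.0·687 + 5.4·221 = 12683.4) ⇒ y = (12963.0 − 12683.4) / 6.6 ≈ 42.36.

y ≈ 42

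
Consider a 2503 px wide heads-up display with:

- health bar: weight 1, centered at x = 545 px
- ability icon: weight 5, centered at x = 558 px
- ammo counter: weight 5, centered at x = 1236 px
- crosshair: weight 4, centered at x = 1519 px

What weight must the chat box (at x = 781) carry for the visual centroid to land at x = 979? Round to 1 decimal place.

Existing Σw = 15 (1 + 5 + 5 + 4); existing moment 1·545 + 5·558 + 5·1236 + 4·1519 = 15591.
Set Σw·x/Σw = 979: (15591 + 781w) = 979·(15 + w).
So w = (979·15 − 15591)/(781 − 979) = -906/-198 ≈ 4.58.

w ≈ 4.6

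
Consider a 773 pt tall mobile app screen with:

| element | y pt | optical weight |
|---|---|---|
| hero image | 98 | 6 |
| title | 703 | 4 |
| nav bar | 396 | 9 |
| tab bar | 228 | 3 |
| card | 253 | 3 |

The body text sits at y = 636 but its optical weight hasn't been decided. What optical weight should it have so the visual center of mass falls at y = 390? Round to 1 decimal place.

w ≈ 5.5

Existing Σw = 25 (6 + 4 + 9 + 3 + 3); existing moment 6·98 + 4·703 + 9·396 + 3·228 + 3·253 = 8407.
Balance at y = 390 requires (8407 + w·636) / (25 + w) = 390.
Rearranging, w·(636 − 390) = 390·25 − 8407 = 1343, so w ≈ 1343/246 = 5.46.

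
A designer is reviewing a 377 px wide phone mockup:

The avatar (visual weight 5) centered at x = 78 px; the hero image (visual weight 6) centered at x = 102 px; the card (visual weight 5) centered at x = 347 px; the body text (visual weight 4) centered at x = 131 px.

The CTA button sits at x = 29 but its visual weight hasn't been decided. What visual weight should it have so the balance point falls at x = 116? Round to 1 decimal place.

w ≈ 10.8

Fixed elements: Σw = 5 + 6 + 5 + 4 = 20, Σw·x = 5·78 + 6·102 + 5·347 + 4·131 = 3261.
Balance at x = 116 requires (3261 + w·29) / (20 + w) = 116.
So w = (116·20 − 3261)/(29 − 116) = -941/-87 ≈ 10.82.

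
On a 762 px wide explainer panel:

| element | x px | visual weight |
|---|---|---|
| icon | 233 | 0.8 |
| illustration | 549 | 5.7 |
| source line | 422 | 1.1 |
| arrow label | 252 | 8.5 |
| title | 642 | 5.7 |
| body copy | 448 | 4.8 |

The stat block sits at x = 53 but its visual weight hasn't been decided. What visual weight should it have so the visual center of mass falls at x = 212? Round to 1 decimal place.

Existing Σw = 26.6 (0.8 + 5.7 + 1.1 + 8.5 + 5.7 + 4.8); existing moment 0.8·233 + 5.7·549 + 1.1·422 + 8.5·252 + 5.7·642 + 4.8·448 = 11731.7.
For the centroid to hit 212: (11731.7 + w·53) / (26.6 + w) = 212.
So w = (212·26.6 − 11731.7)/(53 − 212) = -6092.5/-159 ≈ 38.32.

w ≈ 38.3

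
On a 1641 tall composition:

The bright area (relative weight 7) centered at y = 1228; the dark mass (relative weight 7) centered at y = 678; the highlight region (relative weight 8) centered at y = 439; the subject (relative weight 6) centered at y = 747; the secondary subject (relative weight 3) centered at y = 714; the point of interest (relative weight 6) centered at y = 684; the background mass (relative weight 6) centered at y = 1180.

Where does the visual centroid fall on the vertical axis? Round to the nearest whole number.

Total weight = 7 + 7 + 8 + 6 + 3 + 6 + 6 = 43.
Σw·y = 34662; ȳ = 34662/43 ≈ 806.09.

y ≈ 806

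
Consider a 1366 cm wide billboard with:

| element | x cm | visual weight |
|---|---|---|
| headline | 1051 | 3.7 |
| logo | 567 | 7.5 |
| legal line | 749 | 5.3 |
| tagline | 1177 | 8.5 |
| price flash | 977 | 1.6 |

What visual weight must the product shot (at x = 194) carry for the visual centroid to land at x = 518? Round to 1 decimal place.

w ≈ 30.6

Fixed elements: Σw = 3.7 + 7.5 + 5.3 + 8.5 + 1.6 = 26.6, Σw·x = 3.7·1051 + 7.5·567 + 5.3·749 + 8.5·1177 + 1.6·977 = 23678.6.
For the centroid to hit 518: (23678.6 + w·194) / (26.6 + w) = 518.
Rearranging, w·(194 − 518) = 518·26.6 − 23678.6 = -9899.8, so w ≈ -9899.8/-324 = 30.55.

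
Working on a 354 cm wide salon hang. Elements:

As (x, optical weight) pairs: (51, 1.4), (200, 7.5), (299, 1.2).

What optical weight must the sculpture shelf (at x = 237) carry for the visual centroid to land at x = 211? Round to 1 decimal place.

Existing Σw = 10.1 (1.4 + 7.5 + 1.2); existing moment 1.4·51 + 7.5·200 + 1.2·299 = 1930.2.
For the centroid to hit 211: (1930.2 + w·237) / (10.1 + w) = 211.
Rearranging, w·(237 − 211) = 211·10.1 − 1930.2 = 200.9, so w ≈ 200.9/26 = 7.73.

w ≈ 7.7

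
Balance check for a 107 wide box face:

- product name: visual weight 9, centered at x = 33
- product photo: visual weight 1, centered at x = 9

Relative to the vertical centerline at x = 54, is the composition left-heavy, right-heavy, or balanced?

Total weight = 9 + 1 = 10.
x: (9·33 + 1·9) / 10 = 306 / 10 ≈ 30.60
Since 30.6 is left of 54, the composition reads left-heavy.

left-heavy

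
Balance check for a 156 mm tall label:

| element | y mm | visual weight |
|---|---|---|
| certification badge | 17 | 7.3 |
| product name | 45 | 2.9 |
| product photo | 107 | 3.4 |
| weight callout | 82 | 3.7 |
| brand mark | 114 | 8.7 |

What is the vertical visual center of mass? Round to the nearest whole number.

y ≈ 74

Σw = 7.3 + 2.9 + 3.4 + 3.7 + 8.7 = 26.0.
Σw·y = 7.3·17 + 2.9·45 + 3.4·107 + 3.7·82 + 8.7·114 = 1913.6, so ȳ = 1913.6/26.0 ≈ 73.60.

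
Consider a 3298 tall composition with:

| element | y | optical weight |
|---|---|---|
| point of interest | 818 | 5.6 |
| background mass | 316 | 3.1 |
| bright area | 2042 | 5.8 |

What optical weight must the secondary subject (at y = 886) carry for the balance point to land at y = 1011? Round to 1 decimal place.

Fixed elements: Σw = 5.6 + 3.1 + 5.8 = 14.5, Σw·y = 5.6·818 + 3.1·316 + 5.8·2042 = 17404.0.
Set Σw·y/Σw = 1011: (17404.0 + 886w) = 1011·(14.5 + w).
Solving: w = (1011·14.5 − 17404.0) / (886 − 1011) = -2744.5 / -125 ≈ 21.96.

w ≈ 22.0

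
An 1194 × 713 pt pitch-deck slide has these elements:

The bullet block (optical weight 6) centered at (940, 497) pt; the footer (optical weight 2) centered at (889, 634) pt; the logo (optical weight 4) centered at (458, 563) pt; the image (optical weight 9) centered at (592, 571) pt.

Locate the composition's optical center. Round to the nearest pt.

(694, 554)

Total weight = 6 + 2 + 4 + 9 = 21.
x: (6·940 + 2·889 + 4·458 + 9·592) / 21 = 14578 / 21 ≈ 694.19
y: (6·497 + 2·634 + 4·563 + 9·571) / 21 = 11641 / 21 ≈ 554.33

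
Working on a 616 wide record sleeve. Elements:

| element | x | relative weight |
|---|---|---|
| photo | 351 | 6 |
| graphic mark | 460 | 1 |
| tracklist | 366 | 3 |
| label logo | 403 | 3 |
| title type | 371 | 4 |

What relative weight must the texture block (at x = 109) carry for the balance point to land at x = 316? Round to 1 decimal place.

Fixed elements: Σw = 6 + 1 + 3 + 3 + 4 = 17, Σw·x = 6·351 + 1·460 + 3·366 + 3·403 + 4·371 = 6357.
Balance at x = 316 requires (6357 + w·109) / (17 + w) = 316.
Rearranging, w·(109 − 316) = 316·17 − 6357 = -985, so w ≈ -985/-207 = 4.76.

w ≈ 4.8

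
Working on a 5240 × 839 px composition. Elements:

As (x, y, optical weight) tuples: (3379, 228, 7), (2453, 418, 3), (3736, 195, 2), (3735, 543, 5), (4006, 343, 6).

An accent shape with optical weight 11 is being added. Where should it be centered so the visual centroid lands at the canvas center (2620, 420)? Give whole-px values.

(717, 570)

After adding the accent shape, total weight = 7 + 3 + 2 + 5 + 6 + 11 = 34.
Along x: (81195 + 11·x) / 34 = 2620 (existing moment 7·3379 + 3·2453 + 2·3736 + 5·3735 + 6·4006 = 81195) ⇒ x = (89080 − 81195) / 11 ≈ 716.82.
Along y: (8013 + 11·y) / 34 = 420 (existing moment 7·228 + 3·418 + 2·195 + 5·543 + 6·343 = 8013) ⇒ y = (14280 − 8013) / 11 ≈ 569.73.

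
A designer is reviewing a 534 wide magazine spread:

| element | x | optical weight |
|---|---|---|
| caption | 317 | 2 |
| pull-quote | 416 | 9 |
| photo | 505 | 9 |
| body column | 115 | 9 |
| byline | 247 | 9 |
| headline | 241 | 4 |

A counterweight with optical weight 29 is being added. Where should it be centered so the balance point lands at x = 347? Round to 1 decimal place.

x ≈ 396.3

New total weight: (2 + 9 + 9 + 9 + 9 + 4) + 29 = 71.
x: target moment 71×347 = 24637; current 2·317 + 9·416 + 9·505 + 9·115 + 9·247 + 4·241 = 13145; the counterweight supplies 11492, so x = 11492/29 ≈ 396.28.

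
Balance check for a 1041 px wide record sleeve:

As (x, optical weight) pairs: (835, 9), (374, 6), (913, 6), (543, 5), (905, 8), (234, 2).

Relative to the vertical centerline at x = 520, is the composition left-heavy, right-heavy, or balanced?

right-heavy

Total weight = 9 + 6 + 6 + 5 + 8 + 2 = 36.
Σw·x = 25660; x̄ = 25660/36 ≈ 712.78.
Since 712.8 is right of 520, the composition reads right-heavy.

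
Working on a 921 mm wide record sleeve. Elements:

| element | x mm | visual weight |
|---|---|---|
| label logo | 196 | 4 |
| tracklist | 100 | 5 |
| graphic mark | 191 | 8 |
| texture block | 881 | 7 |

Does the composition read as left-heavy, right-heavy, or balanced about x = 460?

left-heavy

Weights sum to 4 + 5 + 8 + 7 = 24.
x: (4·196 + 5·100 + 8·191 + 7·881) / 24 = 8979 / 24 ≈ 374.12
374.1 vs midline 460 → left-heavy.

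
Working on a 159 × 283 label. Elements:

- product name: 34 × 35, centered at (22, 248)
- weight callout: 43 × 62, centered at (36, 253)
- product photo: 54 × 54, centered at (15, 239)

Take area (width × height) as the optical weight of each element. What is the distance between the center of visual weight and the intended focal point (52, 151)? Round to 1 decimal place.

Areas: product name 34·35 = 1190, weight callout 43·62 = 2666, product photo 54·54 = 2916. Total weight = 6772.
x: (1190·22 + 2666·36 + 2916·15) / 6772 = 165896 / 6772 ≈ 24.50
y: (1190·248 + 2666·253 + 2916·239) / 6772 = 1666542 / 6772 ≈ 246.09
Relative to (52, 151): Δ = (-27.50, 95.09); |Δ| = √(-27.50² + 95.09²) ≈ 98.99.

≈ 99.0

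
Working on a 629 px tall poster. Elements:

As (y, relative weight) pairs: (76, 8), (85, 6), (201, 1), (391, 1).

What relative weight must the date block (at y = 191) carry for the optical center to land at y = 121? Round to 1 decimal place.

w ≈ 3.2

Fixed elements: Σw = 8 + 6 + 1 + 1 = 16, Σw·y = 8·76 + 6·85 + 1·201 + 1·391 = 1710.
Balance at y = 121 requires (1710 + w·191) / (16 + w) = 121.
So w = (121·16 − 1710)/(191 − 121) = 226/70 ≈ 3.23.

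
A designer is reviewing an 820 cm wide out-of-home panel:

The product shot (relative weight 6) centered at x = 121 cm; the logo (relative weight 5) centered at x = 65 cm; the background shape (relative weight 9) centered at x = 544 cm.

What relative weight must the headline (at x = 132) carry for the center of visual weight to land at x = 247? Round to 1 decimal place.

Existing Σw = 20 (6 + 5 + 9); existing moment 6·121 + 5·65 + 9·544 = 5947.
Set Σw·x/Σw = 247: (5947 + 132w) = 247·(20 + w).
Rearranging, w·(132 − 247) = 247·20 − 5947 = -1007, so w ≈ -1007/-115 = 8.76.

w ≈ 8.8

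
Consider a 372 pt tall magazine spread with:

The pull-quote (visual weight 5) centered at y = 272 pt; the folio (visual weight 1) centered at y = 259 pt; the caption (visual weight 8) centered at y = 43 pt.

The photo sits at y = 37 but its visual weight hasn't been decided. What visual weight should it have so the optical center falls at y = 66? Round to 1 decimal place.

w ≈ 35.8

Existing Σw = 14 (5 + 1 + 8); existing moment 5·272 + 1·259 + 8·43 = 1963.
For the centroid to hit 66: (1963 + w·37) / (14 + w) = 66.
Solving: w = (66·14 − 1963) / (37 − 66) = -1039 / -29 ≈ 35.83.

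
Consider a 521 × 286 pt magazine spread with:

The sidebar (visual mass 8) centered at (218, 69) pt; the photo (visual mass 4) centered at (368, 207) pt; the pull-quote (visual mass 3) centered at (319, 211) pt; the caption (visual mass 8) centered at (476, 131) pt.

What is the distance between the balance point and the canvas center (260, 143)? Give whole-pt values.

≈ 88 pt

Σw = 8 + 4 + 3 + 8 = 23.
x-moment: 8·218 + 4·368 + 3·319 + 8·476 = 7981; centroid 7981/23 ≈ 347.00.
y-moment: 8·69 + 4·207 + 3·211 + 8·131 = 3061; centroid 3061/23 ≈ 133.09.
Relative to (260, 143): Δ = (87.00, -9.91); |Δ| = √(87.00² + -9.91²) ≈ 87.56.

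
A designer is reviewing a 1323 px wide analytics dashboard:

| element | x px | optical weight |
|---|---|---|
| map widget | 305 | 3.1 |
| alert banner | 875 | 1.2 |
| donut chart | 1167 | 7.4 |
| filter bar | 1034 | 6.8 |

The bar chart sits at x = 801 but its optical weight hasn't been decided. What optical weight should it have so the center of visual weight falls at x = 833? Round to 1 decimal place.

Existing Σw = 18.5 (3.1 + 1.2 + 7.4 + 6.8); existing moment 3.1·305 + 1.2·875 + 7.4·1167 + 6.8·1034 = 17662.5.
Balance at x = 833 requires (17662.5 + w·801) / (18.5 + w) = 833.
Solving: w = (833·18.5 − 17662.5) / (801 − 833) = -2252.0 / -32 ≈ 70.37.

w ≈ 70.4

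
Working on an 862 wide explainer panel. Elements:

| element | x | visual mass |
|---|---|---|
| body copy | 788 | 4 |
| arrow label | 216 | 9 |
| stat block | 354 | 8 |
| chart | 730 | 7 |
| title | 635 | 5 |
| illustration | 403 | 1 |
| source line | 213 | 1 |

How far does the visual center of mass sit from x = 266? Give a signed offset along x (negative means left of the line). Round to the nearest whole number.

Weights sum to 4 + 9 + 8 + 7 + 5 + 1 + 1 = 35.
x-moment: 4·788 + 9·216 + 8·354 + 7·730 + 5·635 + 1·403 + 1·213 = 16829; centroid 16829/35 ≈ 480.83.
Offset from x = 266: 480.83 − 266 ≈ 214.83.

≈ 215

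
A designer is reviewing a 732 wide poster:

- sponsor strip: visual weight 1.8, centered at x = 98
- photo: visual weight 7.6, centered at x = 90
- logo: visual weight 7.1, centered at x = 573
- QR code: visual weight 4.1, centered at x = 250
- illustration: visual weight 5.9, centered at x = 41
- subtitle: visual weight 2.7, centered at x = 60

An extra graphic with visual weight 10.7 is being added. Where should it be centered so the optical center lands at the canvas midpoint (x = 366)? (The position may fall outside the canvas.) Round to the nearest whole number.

With the extra graphic, Σw becomes 1.8 + 7.6 + 7.1 + 4.1 + 5.9 + 2.7 + 10.7 = 39.9.
x: target moment 39.9×366 = 14603.4; current 1.8·98 + 7.6·90 + 7.1·573 + 4.1·250 + 5.9·41 + 2.7·60 = 6357.6; the extra graphic supplies 8245.8, so x = 8245.8/10.7 ≈ 770.64.

x ≈ 771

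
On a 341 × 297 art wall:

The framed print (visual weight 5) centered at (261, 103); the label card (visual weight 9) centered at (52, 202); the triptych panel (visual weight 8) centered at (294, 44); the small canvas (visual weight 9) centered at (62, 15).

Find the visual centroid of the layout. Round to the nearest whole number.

Total weight = 5 + 9 + 8 + 9 = 31.
x: (5·261 + 9·52 + 8·294 + 9·62) / 31 = 4683 / 31 ≈ 151.06
y: (5·103 + 9·202 + 8·44 + 9·15) / 31 = 2820 / 31 ≈ 90.97

(151, 91)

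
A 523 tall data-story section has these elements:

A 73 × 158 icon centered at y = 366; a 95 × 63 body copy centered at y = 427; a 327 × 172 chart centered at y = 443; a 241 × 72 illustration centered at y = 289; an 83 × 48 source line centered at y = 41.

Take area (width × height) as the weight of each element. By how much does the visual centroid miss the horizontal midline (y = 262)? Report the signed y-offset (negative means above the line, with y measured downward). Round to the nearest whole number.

Areas: icon 73·158 = 11534, body copy 95·63 = 5985, chart 327·172 = 56244, illustration 241·72 = 17352, source line 83·48 = 3984. Total weight = 95099.
y-moment: 11534·366 + 5985·427 + 56244·443 + 17352·289 + 3984·41 = 36871203; centroid 36871203/95099 ≈ 387.71.
Offset from y = 262: 387.71 − 262 ≈ 125.71.

≈ 126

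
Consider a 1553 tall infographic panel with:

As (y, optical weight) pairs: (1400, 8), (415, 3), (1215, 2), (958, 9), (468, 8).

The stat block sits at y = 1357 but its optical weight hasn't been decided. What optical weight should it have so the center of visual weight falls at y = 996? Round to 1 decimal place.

Known weights sum to 8 + 3 + 2 + 9 + 8 = 30; their moment is 8·1400 + 3·415 + 2·1215 + 9·958 + 8·468 = 27241.
Balance at y = 996 requires (27241 + w·1357) / (30 + w) = 996.
Solving: w = (996·30 − 27241) / (1357 − 996) = 2639 / 361 ≈ 7.31.

w ≈ 7.3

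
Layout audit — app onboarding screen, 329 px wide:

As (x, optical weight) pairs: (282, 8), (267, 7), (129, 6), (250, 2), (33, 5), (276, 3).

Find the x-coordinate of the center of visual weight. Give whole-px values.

x ≈ 206

Σw = 8 + 7 + 6 + 2 + 5 + 3 = 31.
Σw·x = 8·282 + 7·267 + 6·129 + 2·250 + 5·33 + 3·276 = 6392, so x̄ = 6392/31 ≈ 206.19.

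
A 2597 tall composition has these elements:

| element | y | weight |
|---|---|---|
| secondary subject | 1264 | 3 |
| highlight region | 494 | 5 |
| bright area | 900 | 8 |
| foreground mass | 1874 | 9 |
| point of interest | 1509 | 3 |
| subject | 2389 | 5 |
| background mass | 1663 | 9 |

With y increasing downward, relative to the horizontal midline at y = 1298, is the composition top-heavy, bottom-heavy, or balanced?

bottom-heavy

Weights sum to 3 + 5 + 8 + 9 + 3 + 5 + 9 = 42.
y-moment: 3·1264 + 5·494 + 8·900 + 9·1874 + 3·1509 + 5·2389 + 9·1663 = 61767; centroid 61767/42 ≈ 1470.64.
1470.6 lies below (larger y than) the midline 1298, so the layout is bottom-heavy.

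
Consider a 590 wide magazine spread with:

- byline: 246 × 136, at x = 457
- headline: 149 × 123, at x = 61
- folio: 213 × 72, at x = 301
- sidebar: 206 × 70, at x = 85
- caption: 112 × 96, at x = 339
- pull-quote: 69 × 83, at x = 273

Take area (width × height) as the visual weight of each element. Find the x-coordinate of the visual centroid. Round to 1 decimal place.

Taking area as weight: byline 246·136 = 33456, headline 149·123 = 18327, folio 213·72 = 15336, sidebar 206·70 = 14420, caption 112·96 = 10752, pull-quote 69·83 = 5727. Sum 98018.
x: (33456·457 + 18327·61 + 15336·301 + 14420·85 + 10752·339 + 5727·273) / 98018 = 27457574 / 98018 ≈ 280.13

x ≈ 280.1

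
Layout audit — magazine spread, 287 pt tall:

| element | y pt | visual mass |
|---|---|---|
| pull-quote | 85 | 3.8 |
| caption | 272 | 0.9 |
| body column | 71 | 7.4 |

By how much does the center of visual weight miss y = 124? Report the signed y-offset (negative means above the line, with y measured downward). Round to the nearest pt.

Total weight = 3.8 + 0.9 + 7.4 = 12.1.
Σw·y = 3.8·85 + 0.9·272 + 7.4·71 = 1093.2, so ȳ = 1093.2/12.1 ≈ 90.35.
Against y = 124, that's 90.35 − 124 = -33.65.

≈ -34 pt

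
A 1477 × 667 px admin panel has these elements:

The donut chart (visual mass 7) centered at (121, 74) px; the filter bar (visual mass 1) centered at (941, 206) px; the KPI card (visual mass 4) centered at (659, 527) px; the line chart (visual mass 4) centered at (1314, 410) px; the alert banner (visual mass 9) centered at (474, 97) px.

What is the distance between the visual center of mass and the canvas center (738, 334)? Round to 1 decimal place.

≈ 216.6 px

Weights sum to 7 + 1 + 4 + 4 + 9 = 25.
x-moment: 7·121 + 1·941 + 4·659 + 4·1314 + 9·474 = 13946; centroid 13946/25 ≈ 557.84.
y-moment: 7·74 + 1·206 + 4·527 + 4·410 + 9·97 = 5345; centroid 5345/25 ≈ 213.80.
From (738, 334): dx = -180.16, dy = -120.20, so the distance is √(dx²+dy²) ≈ 216.58.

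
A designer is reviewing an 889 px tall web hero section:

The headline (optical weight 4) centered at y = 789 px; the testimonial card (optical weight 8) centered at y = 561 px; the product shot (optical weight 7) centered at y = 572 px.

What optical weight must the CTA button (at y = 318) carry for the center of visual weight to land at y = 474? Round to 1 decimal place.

w ≈ 16.9

Known weights sum to 4 + 8 + 7 = 19; their moment is 4·789 + 8·561 + 7·572 = 11648.
Set Σw·y/Σw = 474: (11648 + 318w) = 474·(19 + w).
So w = (474·19 − 11648)/(318 − 474) = -2642/-156 ≈ 16.94.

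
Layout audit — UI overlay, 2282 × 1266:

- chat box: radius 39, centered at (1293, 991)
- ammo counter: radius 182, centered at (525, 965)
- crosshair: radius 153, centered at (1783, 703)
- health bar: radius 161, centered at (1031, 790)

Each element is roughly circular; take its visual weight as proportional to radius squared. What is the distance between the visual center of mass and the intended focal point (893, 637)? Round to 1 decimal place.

≈ 252.8

Weights ∝ r²: chat box 39² = 1521, ammo counter 182² = 33124, crosshair 153² = 23409, health bar 161² = 25921; Σw = 83975.
Σw·x = 1521·1293 + 33124·525 + 23409·1783 + 25921·1031 = 87819551, so x̄ = 87819551/83975 ≈ 1045.78.
Σw·y = 1521·991 + 33124·965 + 23409·703 + 25921·790 = 70406088, so ȳ = 70406088/83975 ≈ 838.42.
Relative to (893, 637): Δ = (152.78, 201.42); |Δ| = √(152.78² + 201.42²) ≈ 252.81.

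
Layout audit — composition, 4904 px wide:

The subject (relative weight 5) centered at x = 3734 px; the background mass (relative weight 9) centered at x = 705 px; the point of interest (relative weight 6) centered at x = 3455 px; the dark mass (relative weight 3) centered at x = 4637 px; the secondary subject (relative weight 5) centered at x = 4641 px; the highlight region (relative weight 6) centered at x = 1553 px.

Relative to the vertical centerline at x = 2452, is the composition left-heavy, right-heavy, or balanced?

right-heavy

Total weight = 5 + 9 + 6 + 3 + 5 + 6 = 34.
Σw·x = 92179; x̄ = 92179/34 ≈ 2711.15.
2711.1 lies right of the midline 2452, so the layout is right-heavy.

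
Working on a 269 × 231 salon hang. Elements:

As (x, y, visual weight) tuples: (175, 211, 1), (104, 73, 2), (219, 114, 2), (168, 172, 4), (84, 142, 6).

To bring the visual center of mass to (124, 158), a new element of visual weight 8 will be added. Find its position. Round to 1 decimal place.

After adding the new element, total weight = 1 + 2 + 2 + 4 + 6 + 8 = 23.
x: target moment 23×124 = 2852; current 1·175 + 2·104 + 2·219 + 4·168 + 6·84 = 1997; the new element supplies 855, so x = 855/8 ≈ 106.88.
y: target moment 23×158 = 3634; current 1·211 + 2·73 + 2·114 + 4·172 + 6·142 = 2125; the new element supplies 1509, so y = 1509/8 ≈ 188.62.

(106.9, 188.6)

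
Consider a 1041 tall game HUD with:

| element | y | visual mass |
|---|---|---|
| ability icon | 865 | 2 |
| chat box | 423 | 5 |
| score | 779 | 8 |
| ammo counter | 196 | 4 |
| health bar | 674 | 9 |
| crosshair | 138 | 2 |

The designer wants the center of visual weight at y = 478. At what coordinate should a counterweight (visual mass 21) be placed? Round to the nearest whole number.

After adding the counterweight, total weight = 2 + 5 + 8 + 4 + 9 + 2 + 21 = 51.
y: target moment 51×478 = 24378; current 2·865 + 5·423 + 8·779 + 4·196 + 9·674 + 2·138 = 17203; the counterweight supplies 7175, so y = 7175/21 ≈ 341.67.

y ≈ 342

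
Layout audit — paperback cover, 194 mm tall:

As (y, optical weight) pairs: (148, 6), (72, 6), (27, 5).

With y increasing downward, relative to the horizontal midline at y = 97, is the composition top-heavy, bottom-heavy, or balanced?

Σw = 6 + 6 + 5 = 17.
y-moment: 6·148 + 6·72 + 5·27 = 1455; centroid 1455/17 ≈ 85.59.
85.6 vs midline 97 → top-heavy.

top-heavy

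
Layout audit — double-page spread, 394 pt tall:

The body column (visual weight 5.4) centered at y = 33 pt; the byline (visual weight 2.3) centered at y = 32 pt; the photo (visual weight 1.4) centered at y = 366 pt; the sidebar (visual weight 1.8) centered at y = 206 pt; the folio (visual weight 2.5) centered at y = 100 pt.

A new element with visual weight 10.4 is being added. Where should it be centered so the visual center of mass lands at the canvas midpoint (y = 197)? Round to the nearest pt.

y ≈ 318

With the new element, Σw becomes 5.4 + 2.3 + 1.4 + 1.8 + 2.5 + 10.4 = 23.8.
y: need Σw·y = 23.8·197 = 4688.6. Existing = 5.4·33 + 2.3·32 + 1.4·366 + 1.8·206 + 2.5·100 = 1385.0. Remainder 3303.6 / 10.4 ≈ 317.65.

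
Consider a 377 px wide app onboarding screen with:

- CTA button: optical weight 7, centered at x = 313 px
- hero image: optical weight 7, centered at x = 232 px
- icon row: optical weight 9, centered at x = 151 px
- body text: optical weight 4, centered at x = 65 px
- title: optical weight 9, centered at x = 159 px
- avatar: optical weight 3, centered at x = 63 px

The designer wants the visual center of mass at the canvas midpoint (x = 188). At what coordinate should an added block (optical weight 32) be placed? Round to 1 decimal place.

x ≈ 196.7

New total weight: (7 + 7 + 9 + 4 + 9 + 3) + 32 = 71.
x: need Σw·x = 71·188 = 13348. Existing = 7·313 + 7·232 + 9·151 + 4·65 + 9·159 + 3·63 = 7054. Remainder 6294 / 32 ≈ 196.69.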